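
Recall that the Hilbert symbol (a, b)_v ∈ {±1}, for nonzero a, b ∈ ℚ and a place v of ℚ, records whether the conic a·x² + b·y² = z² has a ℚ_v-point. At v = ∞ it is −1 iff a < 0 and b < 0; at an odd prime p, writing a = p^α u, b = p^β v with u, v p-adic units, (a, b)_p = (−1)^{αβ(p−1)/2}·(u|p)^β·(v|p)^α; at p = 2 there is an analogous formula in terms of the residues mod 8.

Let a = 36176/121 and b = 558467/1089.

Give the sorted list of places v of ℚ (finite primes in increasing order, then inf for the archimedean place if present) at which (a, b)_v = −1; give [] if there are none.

(a, b) ≡ (2261, 1547) mod (ℚ^×)²; places V = {2, 3, 7, 11, 13, 17, 19, ∞}.
(a,b)_7: α=1, u≡1; β=1, v≡4 (mod 7); (1|7)=+1, (4|7)=+1; sign (−1)^1·+1^1·+1^1 = -1.
(a,b)_2: α=4, β=0; u≡5, v≡3 (mod 8); ε(u)ε(v)=0·1, αω(v)=4·1, βω(u)=0·1; sum ≡ 0  ⇒  +1.
(a,b)_11: α=-2, u≡8; β=-2, v≡7 (mod 11); (8|11)=-1, (7|11)=-1; sign (−1)^0·-1^-2·-1^-2 = +1.
(a,b)_3: α=0, u≡2; β=-2, v≡2 (mod 3); (2|3)=-1, (2|3)=-1; sign (−1)^0·-1^-2·-1^0 = +1.
(a,b)_13: α=0, u≡9; β=1, v≡2 (mod 13); (9|13)=+1, (2|13)=-1; sign (−1)^0·+1^1·-1^0 = +1.
(a,b)_17: α=1, u≡10; β=1, v≡7 (mod 17); (10|17)=-1, (7|17)=-1; sign (−1)^0·-1^1·-1^1 = +1.
(a,b)_19: α=1, u≡6; β=2, v≡14 (mod 19); (6|19)=+1, (14|19)=-1; sign (−1)^0·+1^2·-1^1 = -1.
(a,b)_∞: sgn(2261)=+, sgn(1547)=+, so +1.
|Ram(2261, 1547)| = 2, even; anisotropic at {7, 19}.

[7, 19]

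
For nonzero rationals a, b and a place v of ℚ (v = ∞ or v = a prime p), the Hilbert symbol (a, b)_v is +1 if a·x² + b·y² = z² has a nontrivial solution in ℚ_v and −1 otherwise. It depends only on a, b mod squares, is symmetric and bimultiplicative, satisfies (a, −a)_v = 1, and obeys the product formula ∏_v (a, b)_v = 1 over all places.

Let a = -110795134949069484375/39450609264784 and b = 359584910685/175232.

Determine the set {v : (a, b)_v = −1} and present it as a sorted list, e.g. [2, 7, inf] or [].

Mod squares: a ≡ -7, b ≡ 330. Check v ∈ {∞, 2, 3, 5, 7, 11, 13, 19, 31, 37}.
v=13: a=13^0·(≡2), b=13^2·(≡11) mod 13; (2|13)=-1, (11|13)=-1; (−1)^{0·2·6}·(-1)^2·(-1)^0 = +1.
v=11: a=11^2·(≡9), b=11^1·(≡2) mod 11; (9|11)=+1, (2|11)=-1; (−1)^{2·1·5}·(+1)^1·(-1)^2 = +1.
v=19: a=19^0·(≡14), b=19^2·(≡9) mod 19; (14|19)=-1, (9|19)=+1; (−1)^{0·2·9}·(-1)^2·(+1)^0 = +1.
v=3: a=3^20·(≡2), b=3^7·(≡2) mod 3; (2|3)=-1, (2|3)=-1; (−1)^{20·7·1}·(-1)^7·(-1)^20 = -1.
v=2: v_2(a)=-4, v_2(b)=-7; units ≡ 1, 5 (mod 8); ε·ε+αω+βω = 0·0+-4·1+-7·0 ≡ 0  ⇒  (a,b)_2 = +1.
v=5: a=5^6·(≡2), b=5^1·(≡1) mod 5; (2|5)=-1, (1|5)=+1; (−1)^{6·1·2}·(-1)^1·(+1)^6 = -1.
v=31: a=31^-2·(≡26), b=31^0·(≡20) mod 31; (26|31)=-1, (20|31)=+1; (−1)^{-2·0·15}·(-1)^0·(+1)^-2 = +1.
v=7: a=7^5·(≡6), b=7^2·(≡2) mod 7; (6|7)=-1, (2|7)=+1; (−1)^{5·2·3}·(-1)^2·(+1)^5 = +1.
v=∞: -7 < 0 and 330 > 0  ⇒  (a,b)_∞ = +1.
v=37: a=37^-6·(≡25), b=37^-2·(≡10) mod 37; (25|37)=+1, (10|37)=+1; (−1)^{-6·-2·18}·(+1)^-2·(+1)^-6 = +1.
Ram(-7, 330) = {3, 5}; no ℚ_3-point on the conic.

[3, 5]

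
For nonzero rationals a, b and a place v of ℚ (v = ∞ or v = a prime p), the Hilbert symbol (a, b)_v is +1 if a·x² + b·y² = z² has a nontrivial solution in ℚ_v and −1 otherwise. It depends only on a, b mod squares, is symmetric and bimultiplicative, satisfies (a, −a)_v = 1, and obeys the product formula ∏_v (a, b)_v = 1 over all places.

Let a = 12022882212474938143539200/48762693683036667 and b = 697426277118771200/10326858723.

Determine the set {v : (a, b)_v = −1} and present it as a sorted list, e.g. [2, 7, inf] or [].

Mod squares: a ≡ 429, b ≡ 4641. Check v ∈ {∞, 2, 3, 5, 7, 11, 13, 17, 29, 41, 53}.
v=17: a=17^2·(≡15), b=17^1·(≡16) mod 17; (15|17)=+1, (16|17)=+1; (−1)^{2·1·8}·(+1)^1·(+1)^2 = +1.
v=5: a=5^2·(≡4), b=5^2·(≡1) mod 5; (4|5)=+1, (1|5)=+1; (−1)^{2·2·2}·(+1)^2·(+1)^2 = +1.
v=∞: 429 > 0 and 4641 > 0  ⇒  (a,b)_∞ = +1.
v=2: v_2(a)=36, v_2(b)=20; units ≡ 5, 1 (mod 8); ε·ε+αω+βω = 0·0+36·0+20·1 ≡ 0  ⇒  (a,b)_2 = +1.
v=13: a=13^5·(≡5), b=13^3·(≡11) mod 13; (5|13)=-1, (11|13)=-1; (−1)^{5·3·6}·(-1)^3·(-1)^5 = +1.
v=41: a=41^-4·(≡38), b=41^-2·(≡9) mod 41; (38|41)=-1, (9|41)=+1; (−1)^{-4·-2·20}·(-1)^-2·(+1)^-4 = +1.
v=29: a=29^0·(≡23), b=29^2·(≡20) mod 29; (23|29)=+1, (20|29)=+1; (−1)^{0·2·14}·(+1)^2·(+1)^0 = +1.
v=53: a=53^-4·(≡3), b=53^-2·(≡2) mod 53; (3|53)=-1, (2|53)=-1; (−1)^{-4·-2·26}·(-1)^-2·(-1)^-4 = +1.
v=11: a=11^3·(≡6), b=11^2·(≡7) mod 11; (6|11)=-1, (7|11)=-1; (−1)^{3·2·5}·(-1)^2·(-1)^3 = -1.
v=7: a=7^2·(≡4), b=7^1·(≡5) mod 7; (4|7)=+1, (5|7)=-1; (−1)^{2·1·3}·(+1)^1·(-1)^2 = +1.
v=3: a=3^-7·(≡2), b=3^-7·(≡2) mod 3; (2|3)=-1, (2|3)=-1; (−1)^{-7·-7·1}·(-1)^-7·(-1)^-7 = -1.
Ram(429, 4641) = {3, 11}; no ℚ_3-point on the conic.

[3, 11]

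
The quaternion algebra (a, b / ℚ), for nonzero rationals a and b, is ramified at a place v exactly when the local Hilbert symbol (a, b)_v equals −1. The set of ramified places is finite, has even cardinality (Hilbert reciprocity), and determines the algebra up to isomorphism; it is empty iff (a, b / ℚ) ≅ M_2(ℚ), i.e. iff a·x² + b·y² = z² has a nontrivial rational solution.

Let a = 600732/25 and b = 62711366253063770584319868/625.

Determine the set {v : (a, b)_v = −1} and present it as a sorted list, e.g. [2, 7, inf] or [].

Mod squares: a ≡ 16687, b ≡ 12903. Check v ∈ {∞, 2, 3, 5, 11, 17, 23, 37, 41}.
v=23: a=23^0·(≡9), b=23^1·(≡3) mod 23; (9|23)=+1, (3|23)=+1; (−1)^{0·1·11}·(+1)^1·(+1)^0 = +1.
v=3: a=3^2·(≡1), b=3^9·(≡2) mod 3; (1|3)=+1, (2|3)=-1; (−1)^{2·9·1}·(+1)^9·(-1)^2 = +1.
v=11: a=11^1·(≡10), b=11^3·(≡10) mod 11; (10|11)=-1, (10|11)=-1; (−1)^{1·3·5}·(-1)^3·(-1)^1 = -1.
v=17: a=17^0·(≡11), b=17^3·(≡5) mod 17; (11|17)=-1, (5|17)=-1; (−1)^{0·3·8}·(-1)^3·(-1)^0 = -1.
v=41: a=41^1·(≡17), b=41^4·(≡28) mod 41; (17|41)=-1, (28|41)=-1; (−1)^{1·4·20}·(-1)^4·(-1)^1 = -1.
v=2: v_2(a)=2, v_2(b)=2; units ≡ 7, 7 (mod 8); ε·ε+αω+βω = 1·1+2·0+2·0 ≡ 1  ⇒  (a,b)_2 = -1.
v=37: a=37^1·(≡16), b=37^4·(≡3) mod 37; (16|37)=+1, (3|37)=+1; (−1)^{1·4·18}·(+1)^4·(+1)^1 = +1.
v=∞: 16687 > 0 and 12903 > 0  ⇒  (a,b)_∞ = +1.
v=5: a=5^-2·(≡2), b=5^-4·(≡3) mod 5; (2|5)=-1, (3|5)=-1; (−1)^{-2·-4·2}·(-1)^-4·(-1)^-2 = +1.
(16687, 12903 / ℚ) ramifies at {2, 11, 17, 41}: a division algebra.

[2, 11, 17, 41]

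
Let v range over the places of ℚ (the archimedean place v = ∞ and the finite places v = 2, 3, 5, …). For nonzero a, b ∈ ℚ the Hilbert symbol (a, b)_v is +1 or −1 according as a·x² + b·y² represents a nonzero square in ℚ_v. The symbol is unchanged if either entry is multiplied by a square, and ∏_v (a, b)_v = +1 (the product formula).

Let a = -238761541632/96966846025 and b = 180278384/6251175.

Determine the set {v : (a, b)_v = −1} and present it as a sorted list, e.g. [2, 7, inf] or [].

Mod squares: a ≡ -3, b ≡ 3857. Check v ∈ {∞, 2, 3, 5, 7, 11, 13, 19, 29, 31, 41}.
v=19: a=19^2·(≡5), b=19^1·(≡10) mod 19; (5|19)=+1, (10|19)=-1; (−1)^{2·1·9}·(+1)^1·(-1)^2 = +1.
v=41: a=41^-2·(≡7), b=41^0·(≡26) mod 41; (7|41)=-1, (26|41)=-1; (−1)^{-2·0·20}·(-1)^0·(-1)^-2 = +1.
v=5: a=5^-2·(≡3), b=5^-2·(≡2) mod 5; (3|5)=-1, (2|5)=-1; (−1)^{-2·-2·2}·(-1)^-2·(-1)^-2 = +1.
v=2: v_2(a)=18, v_2(b)=4; units ≡ 5, 1 (mod 8); ε·ε+αω+βω = 0·0+18·0+4·1 ≡ 0  ⇒  (a,b)_2 = +1.
v=13: a=13^0·(≡1), b=13^2·(≡1) mod 13; (1|13)=+1, (1|13)=+1; (−1)^{0·2·6}·(+1)^2·(+1)^0 = +1.
v=7: a=7^-4·(≡2), b=7^-3·(≡5) mod 7; (2|7)=+1, (5|7)=-1; (−1)^{-4·-3·3}·(+1)^-3·(-1)^-4 = +1.
v=29: a=29^2·(≡8), b=29^1·(≡21) mod 29; (8|29)=-1, (21|29)=-1; (−1)^{2·1·14}·(-1)^1·(-1)^2 = -1.
v=∞: -3 < 0 and 3857 > 0  ⇒  (a,b)_∞ = +1.
v=3: a=3^1·(≡2), b=3^-6·(≡2) mod 3; (2|3)=-1, (2|3)=-1; (−1)^{1·-6·1}·(-1)^-6·(-1)^1 = -1.
v=11: a=11^0·(≡7), b=11^2·(≡6) mod 11; (7|11)=-1, (6|11)=-1; (−1)^{0·2·5}·(-1)^2·(-1)^0 = +1.
v=31: a=31^-2·(≡2), b=31^0·(≡22) mod 31; (2|31)=+1, (22|31)=-1; (−1)^{-2·0·15}·(+1)^0·(-1)^-2 = +1.
(-3, 3857 / ℚ) ramifies at {3, 29}: a division algebra.

[3, 29]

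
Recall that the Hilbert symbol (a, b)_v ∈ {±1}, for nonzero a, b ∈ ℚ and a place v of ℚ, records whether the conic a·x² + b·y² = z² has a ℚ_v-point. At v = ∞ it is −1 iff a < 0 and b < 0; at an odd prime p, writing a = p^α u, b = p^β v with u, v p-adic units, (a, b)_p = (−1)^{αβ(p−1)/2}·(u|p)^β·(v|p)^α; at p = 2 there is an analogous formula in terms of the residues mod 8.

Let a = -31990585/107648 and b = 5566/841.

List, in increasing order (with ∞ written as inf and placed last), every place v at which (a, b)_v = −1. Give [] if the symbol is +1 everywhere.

[2, 19]

(a, b) ≡ (-4370, 46) mod (ℚ^×)²; places V = {2, 5, 11, 19, 23, 29, ∞}.
(a,b)_23: α=1, u≡21; β=1, v≡8 (mod 23); (21|23)=-1, (8|23)=+1; sign (−1)^1·-1^1·+1^1 = +1.
(a,b)_∞: sgn(-4370)=−, sgn(46)=+, so +1.
(a,b)_2: α=-7, β=1; u≡7, v≡7 (mod 8); ε(u)ε(v)=1·1, αω(v)=-7·0, βω(u)=1·0; sum ≡ 1  ⇒  -1.
(a,b)_29: α=-2, u≡13; β=-2, v≡27 (mod 29); (13|29)=+1, (27|29)=-1; sign (−1)^0·+1^-2·-1^-2 = +1.
(a,b)_11: α=4, u≡2; β=2, v≡7 (mod 11); (2|11)=-1, (7|11)=-1; sign (−1)^0·-1^2·-1^4 = +1.
(a,b)_19: α=1, u≡5; β=0, v≡15 (mod 19); (5|19)=+1, (15|19)=-1; sign (−1)^0·+1^0·-1^1 = -1.
(a,b)_5: α=1, u≡1; β=0, v≡1 (mod 5); (1|5)=+1, (1|5)=+1; sign (−1)^0·+1^0·+1^1 = +1.
|Ram(-4370, 46)| = 2, even; anisotropic at {2, 19}.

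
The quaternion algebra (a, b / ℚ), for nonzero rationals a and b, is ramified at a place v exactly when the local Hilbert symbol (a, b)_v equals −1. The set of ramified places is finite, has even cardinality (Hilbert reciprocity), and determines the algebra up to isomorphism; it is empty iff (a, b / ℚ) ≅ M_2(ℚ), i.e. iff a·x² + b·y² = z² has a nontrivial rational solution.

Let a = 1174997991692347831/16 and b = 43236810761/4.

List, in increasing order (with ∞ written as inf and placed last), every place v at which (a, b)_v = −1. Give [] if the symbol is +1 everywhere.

[19, 37]

Mod squares: a ≡ 1591, b ≡ 17081. Check v ∈ {∞, 2, 19, 29, 31, 37, 43}.
v=37: a=37^3·(≡6), b=37^2·(≡31) mod 37; (6|37)=-1, (31|37)=-1; (−1)^{3·2·18}·(-1)^2·(-1)^3 = -1.
v=29: a=29^2·(≡24), b=29^1·(≡7) mod 29; (24|29)=+1, (7|29)=+1; (−1)^{2·1·14}·(+1)^1·(+1)^2 = +1.
v=31: a=31^2·(≡9), b=31^1·(≡11) mod 31; (9|31)=+1, (11|31)=-1; (−1)^{2·1·15}·(+1)^1·(-1)^2 = +1.
v=∞: 1591 > 0 and 17081 > 0  ⇒  (a,b)_∞ = +1.
v=2: v_2(a)=-4, v_2(b)=-2; units ≡ 7, 1 (mod 8); ε·ε+αω+βω = 1·0+-4·0+-2·0 ≡ 0  ⇒  (a,b)_2 = +1.
v=19: a=19^2·(≡18), b=19^1·(≡9) mod 19; (18|19)=-1, (9|19)=+1; (−1)^{2·1·9}·(-1)^1·(+1)^2 = -1.
v=43: a=43^3·(≡26), b=43^2·(≡4) mod 43; (26|43)=-1, (4|43)=+1; (−1)^{3·2·21}·(-1)^2·(+1)^3 = +1.
(1591, 17081 / ℚ) ramifies at {19, 37}: a division algebra.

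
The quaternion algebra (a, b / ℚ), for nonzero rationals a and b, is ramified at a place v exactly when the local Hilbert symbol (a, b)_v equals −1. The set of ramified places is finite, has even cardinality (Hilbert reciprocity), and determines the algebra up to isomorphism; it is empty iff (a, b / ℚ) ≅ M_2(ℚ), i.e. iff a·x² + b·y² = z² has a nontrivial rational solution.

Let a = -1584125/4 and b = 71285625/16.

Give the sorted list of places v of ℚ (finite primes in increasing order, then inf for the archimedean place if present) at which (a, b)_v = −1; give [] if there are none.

Mod squares: a ≡ -63365, b ≡ 12673. Check v ∈ {∞, 2, 3, 5, 19, 23, 29}.
v=23: a=23^1·(≡14), b=23^1·(≡15) mod 23; (14|23)=-1, (15|23)=-1; (−1)^{1·1·11}·(-1)^1·(-1)^1 = -1.
v=∞: -63365 < 0 and 12673 > 0  ⇒  (a,b)_∞ = +1.
v=29: a=29^1·(≡10), b=29^1·(≡18) mod 29; (10|29)=-1, (18|29)=-1; (−1)^{1·1·14}·(-1)^1·(-1)^1 = +1.
v=2: v_2(a)=-2, v_2(b)=-4; units ≡ 3, 1 (mod 8); ε·ε+αω+βω = 1·0+-2·0+-4·1 ≡ 0  ⇒  (a,b)_2 = +1.
v=19: a=19^1·(≡4), b=19^1·(≡12) mod 19; (4|19)=+1, (12|19)=-1; (−1)^{1·1·9}·(+1)^1·(-1)^1 = +1.
v=3: a=3^0·(≡1), b=3^2·(≡1) mod 3; (1|3)=+1, (1|3)=+1; (−1)^{0·2·1}·(+1)^2·(+1)^0 = +1.
v=5: a=5^3·(≡3), b=5^4·(≡2) mod 5; (3|5)=-1, (2|5)=-1; (−1)^{3·4·2}·(-1)^4·(-1)^3 = -1.
Ram(-63365, 12673) = {5, 23}; no ℚ_5-point on the conic.

[5, 23]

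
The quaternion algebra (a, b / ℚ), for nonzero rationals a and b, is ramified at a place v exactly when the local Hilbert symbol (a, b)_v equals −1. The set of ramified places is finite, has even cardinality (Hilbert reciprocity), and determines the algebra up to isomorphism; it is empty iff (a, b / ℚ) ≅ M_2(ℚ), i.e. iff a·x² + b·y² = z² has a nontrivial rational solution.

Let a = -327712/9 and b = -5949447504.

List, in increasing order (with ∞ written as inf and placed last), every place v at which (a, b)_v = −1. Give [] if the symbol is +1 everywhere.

(a, b) ≡ (-418, -429) mod (ℚ^×)²; places V = {2, 3, 7, 11, 13, 19, ∞}.
(a,b)_19: α=1, u≡11; β=2, v≡3 (mod 19); (11|19)=+1, (3|19)=-1; sign (−1)^0·+1^2·-1^1 = -1.
(a,b)_13: α=0, u≡2; β=1, v≡8 (mod 13); (2|13)=-1, (8|13)=-1; sign (−1)^0·-1^1·-1^0 = -1.
(a,b)_∞: sgn(-418)=−, sgn(-429)=−, so -1.
(a,b)_7: α=2, u≡2; β=4, v≡5 (mod 7); (2|7)=+1, (5|7)=-1; sign (−1)^0·+1^4·-1^2 = +1.
(a,b)_11: α=1, u≡2; β=1, v≡4 (mod 11); (2|11)=-1, (4|11)=+1; sign (−1)^1·-1^1·+1^1 = +1.
(a,b)_2: α=5, β=4; u≡7, v≡3 (mod 8); ε(u)ε(v)=1·1, αω(v)=5·1, βω(u)=4·0; sum ≡ 0  ⇒  +1.
(a,b)_3: α=-2, u≡2; β=1, v≡1 (mod 3); (2|3)=-1, (1|3)=+1; sign (−1)^0·-1^1·+1^-2 = -1.
|Ram(-418, -429)| = 4, even; anisotropic at {3, 13, 19, ∞}.

[3, 13, 19, inf]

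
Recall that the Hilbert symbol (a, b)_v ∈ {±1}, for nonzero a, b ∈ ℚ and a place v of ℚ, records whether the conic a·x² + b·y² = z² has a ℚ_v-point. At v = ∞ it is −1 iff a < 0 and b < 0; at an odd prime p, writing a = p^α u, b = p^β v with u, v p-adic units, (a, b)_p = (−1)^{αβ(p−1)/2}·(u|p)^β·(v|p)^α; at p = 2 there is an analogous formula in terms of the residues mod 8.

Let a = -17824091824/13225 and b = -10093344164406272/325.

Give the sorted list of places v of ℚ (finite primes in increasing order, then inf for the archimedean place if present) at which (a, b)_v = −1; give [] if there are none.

(a, b) ≡ (-187891, -221) mod (ℚ^×)²; places V = {2, 5, 7, 11, 13, 17, 19, 23, 29, 31, ∞}.
(a,b)_13: α=0, u≡5; β=-1, v≡3 (mod 13); (5|13)=-1, (3|13)=+1; sign (−1)^0·-1^-1·+1^0 = -1.
(a,b)_23: α=-2, u≡22; β=0, v≡18 (mod 23); (22|23)=-1, (18|23)=+1; sign (−1)^0·-1^0·+1^-2 = +1.
(a,b)_29: α=1, u≡27; β=2, v≡11 (mod 29); (27|29)=-1, (11|29)=-1; sign (−1)^0·-1^2·-1^1 = -1.
(a,b)_19: α=1, u≡8; β=0, v≡9 (mod 19); (8|19)=-1, (9|19)=+1; sign (−1)^0·-1^0·+1^1 = +1.
(a,b)_∞: sgn(-187891)=−, sgn(-221)=−, so -1.
(a,b)_5: α=-2, u≡4; β=-2, v≡1 (mod 5); (4|5)=+1, (1|5)=+1; sign (−1)^0·+1^-2·+1^-2 = +1.
(a,b)_2: α=4, β=10; u≡5, v≡3 (mod 8); ε(u)ε(v)=0·1, αω(v)=4·1, βω(u)=10·1; sum ≡ 0  ⇒  +1.
(a,b)_31: α=1, u≡26; β=2, v≡22 (mod 31); (26|31)=-1, (22|31)=-1; sign (−1)^0·-1^2·-1^1 = -1.
(a,b)_7: α=2, u≡6; β=2, v≡5 (mod 7); (6|7)=-1, (5|7)=-1; sign (−1)^0·-1^2·-1^2 = +1.
(a,b)_17: α=0, u≡11; β=1, v≡13 (mod 17); (11|17)=-1, (13|17)=+1; sign (−1)^0·-1^1·+1^0 = -1.
(a,b)_11: α=3, u≡2; β=4, v≡10 (mod 11); (2|11)=-1, (10|11)=-1; sign (−1)^0·-1^4·-1^3 = -1.
|Ram(-187891, -221)| = 6, even; anisotropic at {11, 13, 17, 29, 31, ∞}.

[11, 13, 17, 29, 31, inf]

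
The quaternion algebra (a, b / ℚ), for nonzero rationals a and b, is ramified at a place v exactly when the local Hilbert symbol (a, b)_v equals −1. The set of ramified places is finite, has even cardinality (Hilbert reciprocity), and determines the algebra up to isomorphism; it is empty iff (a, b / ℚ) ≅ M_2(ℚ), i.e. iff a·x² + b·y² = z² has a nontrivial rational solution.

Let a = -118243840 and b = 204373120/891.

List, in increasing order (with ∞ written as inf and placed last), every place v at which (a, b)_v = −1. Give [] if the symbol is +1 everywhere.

[5, 7, 11, 13, 17, 19]

Mod squares: a ≡ -461890, b ≡ 14630. Check v ∈ {∞, 2, 3, 5, 7, 11, 13, 17, 19}.
v=3: a=3^0·(≡2), b=3^-4·(≡2) mod 3; (2|3)=-1, (2|3)=-1; (−1)^{0·-4·1}·(-1)^-4·(-1)^0 = +1.
v=11: a=11^1·(≡2), b=11^-1·(≡7) mod 11; (2|11)=-1, (7|11)=-1; (−1)^{1·-1·5}·(-1)^-1·(-1)^1 = -1.
v=∞: -461890 < 0 and 14630 > 0  ⇒  (a,b)_∞ = +1.
v=7: a=7^0·(≡6), b=7^5·(≡4) mod 7; (6|7)=-1, (4|7)=+1; (−1)^{0·5·3}·(-1)^5·(+1)^0 = -1.
v=17: a=17^1·(≡13), b=17^0·(≡3) mod 17; (13|17)=+1, (3|17)=-1; (−1)^{1·0·8}·(+1)^0·(-1)^1 = -1.
v=2: v_2(a)=9, v_2(b)=7; units ≡ 7, 3 (mod 8); ε·ε+αω+βω = 1·1+9·1+7·0 ≡ 0  ⇒  (a,b)_2 = +1.
v=5: a=5^1·(≡2), b=5^1·(≡4) mod 5; (2|5)=-1, (4|5)=+1; (−1)^{1·1·2}·(-1)^1·(+1)^1 = -1.
v=13: a=13^1·(≡4), b=13^0·(≡6) mod 13; (4|13)=+1, (6|13)=-1; (−1)^{1·0·6}·(+1)^0·(-1)^1 = -1.
v=19: a=19^1·(≡14), b=19^1·(≡14) mod 19; (14|19)=-1, (14|19)=-1; (−1)^{1·1·9}·(-1)^1·(-1)^1 = -1.
(-461890, 14630 / ℚ) ramifies at {5, 7, 11, 13, 17, 19}: a division algebra.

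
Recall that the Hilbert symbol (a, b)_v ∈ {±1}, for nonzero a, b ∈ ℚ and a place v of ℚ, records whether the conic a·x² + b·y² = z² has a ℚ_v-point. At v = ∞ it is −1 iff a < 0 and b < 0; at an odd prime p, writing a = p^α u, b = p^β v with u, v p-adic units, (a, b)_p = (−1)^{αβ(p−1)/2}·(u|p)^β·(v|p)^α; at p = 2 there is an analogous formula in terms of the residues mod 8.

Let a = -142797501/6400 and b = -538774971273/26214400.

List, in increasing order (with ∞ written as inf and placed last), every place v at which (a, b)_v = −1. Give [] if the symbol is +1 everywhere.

[2, 11, 23, inf]

(a, b) ≡ (-54901, -713) mod (ℚ^×)²; places V = {2, 3, 5, 7, 11, 17, 23, 31, ∞}.
(a,b)_23: α=1, u≡17; β=1, v≡20 (mod 23); (17|23)=-1, (20|23)=-1; sign (−1)^1·-1^1·-1^1 = -1.
(a,b)_∞: sgn(-54901)=−, sgn(-713)=−, so -1.
(a,b)_2: α=-8, β=-20; u≡3, v≡7 (mod 8); ε(u)ε(v)=1·1, αω(v)=-8·0, βω(u)=-20·1; sum ≡ 1  ⇒  -1.
(a,b)_7: α=1, u≡1; β=4, v≡4 (mod 7); (1|7)=+1, (4|7)=+1; sign (−1)^0·+1^4·+1^1 = +1.
(a,b)_11: α=1, u≡9; β=2, v≡10 (mod 11); (9|11)=+1, (10|11)=-1; sign (−1)^0·+1^2·-1^1 = -1.
(a,b)_17: α=2, u≡8; β=2, v≡8 (mod 17); (8|17)=+1, (8|17)=+1; sign (−1)^0·+1^2·+1^2 = +1.
(a,b)_31: α=1, u≡23; β=1, v≡18 (mod 31); (23|31)=-1, (18|31)=+1; sign (−1)^1·-1^1·+1^1 = +1.
(a,b)_3: α=2, u≡2; β=2, v≡1 (mod 3); (2|3)=-1, (1|3)=+1; sign (−1)^0·-1^2·+1^2 = +1.
(a,b)_5: α=-2, u≡4; β=-2, v≡2 (mod 5); (4|5)=+1, (2|5)=-1; sign (−1)^0·+1^-2·-1^-2 = +1.
(-54901, -713 / ℚ) ramifies at {2, 11, 23, ∞}: a division algebra.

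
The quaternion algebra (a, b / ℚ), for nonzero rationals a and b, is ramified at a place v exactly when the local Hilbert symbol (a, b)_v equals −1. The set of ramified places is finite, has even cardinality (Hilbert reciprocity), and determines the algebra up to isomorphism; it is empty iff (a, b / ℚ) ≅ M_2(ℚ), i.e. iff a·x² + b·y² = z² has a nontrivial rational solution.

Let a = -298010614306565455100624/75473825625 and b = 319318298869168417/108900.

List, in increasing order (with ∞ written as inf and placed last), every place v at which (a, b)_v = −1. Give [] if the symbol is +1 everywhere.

[7, 17, 29, 31]

(a, b) ≡ (-221, 1390753) mod (ℚ^×)²; places V = {2, 3, 5, 7, 11, 13, 17, 23, 29, 31, 37, 41, ∞}.
(a,b)_2: α=4, β=-2; u≡3, v≡1 (mod 8); ε(u)ε(v)=1·0, αω(v)=4·0, βω(u)=-2·1; sum ≡ 0  ⇒  +1.
(a,b)_∞: sgn(-221)=−, sgn(1390753)=+, so +1.
(a,b)_7: α=4, u≡6; β=1, v≡3 (mod 7); (6|7)=-1, (3|7)=-1; sign (−1)^0·-1^1·-1^4 = -1.
(a,b)_13: α=3, u≡9; β=3, v≡1 (mod 13); (9|13)=+1, (1|13)=+1; sign (−1)^0·+1^3·+1^3 = +1.
(a,b)_37: α=-2, u≡3; β=0, v≡27 (mod 37); (3|37)=+1, (27|37)=+1; sign (−1)^0·+1^0·+1^-2 = +1.
(a,b)_31: α=2, u≡30; β=3, v≡22 (mod 31); (30|31)=-1, (22|31)=-1; sign (−1)^0·-1^3·-1^2 = -1.
(a,b)_3: α=-6, u≡1; β=-2, v≡1 (mod 3); (1|3)=+1, (1|3)=+1; sign (−1)^0·+1^-2·+1^-6 = +1.
(a,b)_5: α=-4, u≡1; β=-2, v≡2 (mod 5); (1|5)=+1, (2|5)=-1; sign (−1)^0·+1^-2·-1^-4 = +1.
(a,b)_23: α=2, u≡4; β=0, v≡12 (mod 23); (4|23)=+1, (12|23)=+1; sign (−1)^0·+1^0·+1^2 = +1.
(a,b)_11: α=-2, u≡2; β=-2, v≡3 (mod 11); (2|11)=-1, (3|11)=+1; sign (−1)^0·-1^-2·+1^-2 = +1.
(a,b)_17: α=3, u≡2; β=1, v≡14 (mod 17); (2|17)=+1, (14|17)=-1; sign (−1)^0·+1^1·-1^3 = -1.
(a,b)_41: α=2, u≡39; β=2, v≡33 (mod 41); (39|41)=+1, (33|41)=+1; sign (−1)^0·+1^2·+1^2 = +1.
(a,b)_29: α=2, u≡19; β=3, v≡22 (mod 29); (19|29)=-1, (22|29)=+1; sign (−1)^0·-1^3·+1^2 = -1.
Ram(-221, 1390753) = {7, 17, 29, 31}; no ℚ_7-point on the conic.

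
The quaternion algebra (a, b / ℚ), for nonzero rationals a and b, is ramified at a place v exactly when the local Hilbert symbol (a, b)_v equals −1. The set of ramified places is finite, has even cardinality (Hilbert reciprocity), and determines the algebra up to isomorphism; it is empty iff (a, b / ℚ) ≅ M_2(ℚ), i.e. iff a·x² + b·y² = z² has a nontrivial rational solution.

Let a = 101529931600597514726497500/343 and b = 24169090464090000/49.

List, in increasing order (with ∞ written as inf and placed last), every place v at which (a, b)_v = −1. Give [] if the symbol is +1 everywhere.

Mod squares: a ≡ 17017, b ≡ 561. Check v ∈ {∞, 2, 3, 5, 7, 11, 13, 17, 37}.
v=13: a=13^3·(≡9), b=13^2·(≡2) mod 13; (9|13)=+1, (2|13)=-1; (−1)^{3·2·6}·(+1)^2·(-1)^3 = -1.
v=37: a=37^2·(≡34), b=37^0·(≡5) mod 37; (34|37)=+1, (5|37)=-1; (−1)^{2·0·18}·(+1)^0·(-1)^2 = +1.
v=11: a=11^5·(≡6), b=11^3·(≡2) mod 11; (6|11)=-1, (2|11)=-1; (−1)^{5·3·5}·(-1)^3·(-1)^5 = -1.
v=∞: 17017 > 0 and 561 > 0  ⇒  (a,b)_∞ = +1.
v=5: a=5^4·(≡2), b=5^4·(≡1) mod 5; (2|5)=-1, (1|5)=+1; (−1)^{4·4·2}·(-1)^4·(+1)^4 = +1.
v=7: a=7^-3·(≡1), b=7^-2·(≡2) mod 7; (1|7)=+1, (2|7)=+1; (−1)^{-3·-2·3}·(+1)^-2·(+1)^-3 = +1.
v=17: a=17^5·(≡8), b=17^3·(≡8) mod 17; (8|17)=+1, (8|17)=+1; (−1)^{5·3·8}·(+1)^3·(+1)^5 = +1.
v=3: a=3^10·(≡1), b=3^7·(≡1) mod 3; (1|3)=+1, (1|3)=+1; (−1)^{10·7·1}·(+1)^7·(+1)^10 = +1.
v=2: v_2(a)=2, v_2(b)=4; units ≡ 1, 1 (mod 8); ε·ε+αω+βω = 0·0+2·0+4·0 ≡ 0  ⇒  (a,b)_2 = +1.
Ram(17017, 561) = {11, 13}; no ℚ_11-point on the conic.

[11, 13]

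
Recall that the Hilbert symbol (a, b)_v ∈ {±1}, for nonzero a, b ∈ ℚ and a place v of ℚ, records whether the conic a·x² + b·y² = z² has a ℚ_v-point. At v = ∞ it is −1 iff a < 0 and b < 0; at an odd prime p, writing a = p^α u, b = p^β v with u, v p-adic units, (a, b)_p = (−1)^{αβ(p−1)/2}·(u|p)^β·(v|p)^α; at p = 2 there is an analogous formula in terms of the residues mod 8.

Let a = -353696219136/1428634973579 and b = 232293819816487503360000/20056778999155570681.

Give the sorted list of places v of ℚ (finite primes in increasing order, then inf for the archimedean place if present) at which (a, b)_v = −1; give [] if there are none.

Mod squares: a ≡ -429, b ≡ 39. Check v ∈ {∞, 2, 3, 5, 11, 13, 17, 29, 31, 43}.
v=29: a=29^-2·(≡13), b=29^-2·(≡8) mod 29; (13|29)=+1, (8|29)=-1; (−1)^{-2·-2·14}·(+1)^-2·(-1)^-2 = +1.
v=31: a=31^2·(≡8), b=31^4·(≡18) mod 31; (8|31)=+1, (18|31)=+1; (−1)^{2·4·15}·(+1)^4·(+1)^2 = +1.
v=43: a=43^-2·(≡40), b=43^-4·(≡34) mod 43; (40|43)=+1, (34|43)=-1; (−1)^{-2·-4·21}·(+1)^-4·(-1)^-2 = +1.
v=11: a=11^-1·(≡4), b=11^2·(≡7) mod 11; (4|11)=+1, (7|11)=-1; (−1)^{-1·2·5}·(+1)^2·(-1)^-1 = -1.
v=∞: -429 < 0 and 39 > 0  ⇒  (a,b)_∞ = +1.
v=2: v_2(a)=20, v_2(b)=12; units ≡ 3, 7 (mod 8); ε·ε+αω+βω = 1·1+20·0+12·1 ≡ 1  ⇒  (a,b)_2 = -1.
v=13: a=13^1·(≡6), b=13^5·(≡10) mod 13; (6|13)=-1, (10|13)=+1; (−1)^{1·5·6}·(-1)^5·(+1)^1 = -1.
v=5: a=5^0·(≡1), b=5^4·(≡1) mod 5; (1|5)=+1, (1|5)=+1; (−1)^{0·4·2}·(+1)^4·(+1)^0 = +1.
v=17: a=17^-4·(≡13), b=17^-8·(≡11) mod 17; (13|17)=+1, (11|17)=-1; (−1)^{-4·-8·8}·(+1)^-8·(-1)^-4 = +1.
v=3: a=3^3·(≡1), b=3^7·(≡1) mod 3; (1|3)=+1, (1|3)=+1; (−1)^{3·7·1}·(+1)^7·(+1)^3 = -1.
|Ram(-429, 39)| = 4, even; anisotropic at {2, 3, 11, 13}.

[2, 3, 11, 13]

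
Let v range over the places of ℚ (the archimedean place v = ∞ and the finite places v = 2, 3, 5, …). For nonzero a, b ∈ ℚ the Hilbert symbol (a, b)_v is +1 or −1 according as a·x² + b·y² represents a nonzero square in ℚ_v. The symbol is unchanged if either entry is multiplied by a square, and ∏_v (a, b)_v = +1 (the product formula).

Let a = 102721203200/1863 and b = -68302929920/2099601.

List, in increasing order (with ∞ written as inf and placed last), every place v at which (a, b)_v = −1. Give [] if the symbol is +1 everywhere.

[7, 11]

(a, b) ≡ (54901, -155) mod (ℚ^×)²; places V = {2, 3, 5, 7, 11, 23, 31, 41, ∞}.
(a,b)_5: α=2, u≡1; β=1, v≡1 (mod 5); (1|5)=+1, (1|5)=+1; sign (−1)^0·+1^1·+1^2 = +1.
(a,b)_2: α=10, β=18; u≡5, v≡5 (mod 8); ε(u)ε(v)=0·0, αω(v)=10·1, βω(u)=18·1; sum ≡ 0  ⇒  +1.
(a,b)_11: α=1, u≡10; β=0, v≡8 (mod 11); (10|11)=-1, (8|11)=-1; sign (−1)^0·-1^0·-1^1 = -1.
(a,b)_23: α=-1, u≡3; β=-2, v≡12 (mod 23); (3|23)=+1, (12|23)=+1; sign (−1)^0·+1^-2·+1^-1 = +1.
(a,b)_∞: sgn(54901)=+, sgn(-155)=−, so +1.
(a,b)_7: α=1, u≡5; β=-2, v≡3 (mod 7); (5|7)=-1, (3|7)=-1; sign (−1)^0·-1^-2·-1^1 = -1.
(a,b)_31: α=1, u≡7; β=1, v≡15 (mod 31); (7|31)=+1, (15|31)=-1; sign (−1)^1·+1^1·-1^1 = +1.
(a,b)_41: α=2, u≡8; β=2, v≡10 (mod 41); (8|41)=+1, (10|41)=+1; sign (−1)^0·+1^2·+1^2 = +1.
(a,b)_3: α=-4, u≡1; β=-4, v≡1 (mod 3); (1|3)=+1, (1|3)=+1; sign (−1)^0·+1^-4·+1^-4 = +1.
|Ram(54901, -155)| = 2, even; anisotropic at {7, 11}.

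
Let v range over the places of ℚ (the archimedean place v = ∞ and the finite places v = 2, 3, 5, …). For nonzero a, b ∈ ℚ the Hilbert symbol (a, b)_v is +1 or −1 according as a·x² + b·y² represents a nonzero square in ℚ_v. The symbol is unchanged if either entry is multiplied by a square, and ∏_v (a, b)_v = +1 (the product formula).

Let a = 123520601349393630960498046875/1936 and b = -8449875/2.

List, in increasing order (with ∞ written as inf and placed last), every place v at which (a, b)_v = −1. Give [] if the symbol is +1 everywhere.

[2, 5]

(a, b) ≡ (1995, -75110) mod (ℚ^×)²; places V = {2, 3, 5, 7, 11, 19, 29, 37, ∞}.
(a,b)_7: α=1, u≡3; β=1, v≡2 (mod 7); (3|7)=-1, (2|7)=+1; sign (−1)^1·-1^1·+1^1 = +1.
(a,b)_5: α=11, u≡1; β=3, v≡3 (mod 5); (1|5)=+1, (3|5)=-1; sign (−1)^0·+1^3·-1^11 = -1.
(a,b)_2: α=-4, β=-1; u≡3, v≡5 (mod 8); ε(u)ε(v)=1·0, αω(v)=-4·1, βω(u)=-1·1; sum ≡ 1  ⇒  -1.
(a,b)_37: α=4, u≡25; β=1, v≡13 (mod 37); (25|37)=+1, (13|37)=-1; sign (−1)^0·+1^1·-1^4 = +1.
(a,b)_11: α=-2, u≡9; β=0, v≡3 (mod 11); (9|11)=+1, (3|11)=+1; sign (−1)^0·+1^0·+1^-2 = +1.
(a,b)_19: α=1, u≡8; β=0, v≡7 (mod 19); (8|19)=-1, (7|19)=+1; sign (−1)^0·-1^0·+1^1 = +1.
(a,b)_∞: sgn(1995)=+, sgn(-75110)=−, so +1.
(a,b)_3: α=15, u≡2; β=2, v≡1 (mod 3); (2|3)=-1, (1|3)=+1; sign (−1)^0·-1^2·+1^15 = +1.
(a,b)_29: α=4, u≡25; β=1, v≡23 (mod 29); (25|29)=+1, (23|29)=+1; sign (−1)^0·+1^1·+1^4 = +1.
(1995, -75110 / ℚ) ramifies at {2, 5}: a division algebra.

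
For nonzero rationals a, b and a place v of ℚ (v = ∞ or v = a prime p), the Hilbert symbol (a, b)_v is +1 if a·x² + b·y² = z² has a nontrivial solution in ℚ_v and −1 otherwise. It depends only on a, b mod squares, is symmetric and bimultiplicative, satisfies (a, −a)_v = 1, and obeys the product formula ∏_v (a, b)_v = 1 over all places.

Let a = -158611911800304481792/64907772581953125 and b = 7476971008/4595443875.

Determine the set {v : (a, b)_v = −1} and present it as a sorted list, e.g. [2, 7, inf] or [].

[13, 31]

(a, b) ≡ (-2990, 92690) mod (ℚ^×)²; places V = {2, 3, 5, 7, 11, 13, 17, 23, 31, ∞}.
(a,b)_3: α=-10, u≡1; β=-4, v≡2 (mod 3); (1|3)=+1, (2|3)=-1; sign (−1)^0·+1^-4·-1^-10 = +1.
(a,b)_7: α=4, u≡6; β=0, v≡3 (mod 7); (6|7)=-1, (3|7)=-1; sign (−1)^0·-1^0·-1^4 = +1.
(a,b)_31: α=-2, u≡13; β=-1, v≡10 (mod 31); (13|31)=-1, (10|31)=+1; sign (−1)^0·-1^-1·+1^-2 = -1.
(a,b)_23: α=3, u≡3; β=1, v≡11 (mod 23); (3|23)=+1, (11|23)=-1; sign (−1)^1·+1^1·-1^3 = +1.
(a,b)_11: α=-4, u≡2; β=-4, v≡1 (mod 11); (2|11)=-1, (1|11)=+1; sign (−1)^0·-1^-4·+1^-4 = +1.
(a,b)_5: α=-7, u≡2; β=-3, v≡3 (mod 5); (2|5)=-1, (3|5)=-1; sign (−1)^0·-1^-3·-1^-7 = +1.
(a,b)_17: α=0, u≡16; β=2, v≡3 (mod 17); (16|17)=+1, (3|17)=-1; sign (−1)^0·+1^2·-1^0 = +1.
(a,b)_13: α=9, u≡1; β=3, v≡8 (mod 13); (1|13)=+1, (8|13)=-1; sign (−1)^0·+1^3·-1^9 = -1.
(a,b)_∞: sgn(-2990)=−, sgn(92690)=+, so +1.
(a,b)_2: α=9, β=9; u≡1, v≡1 (mod 8); ε(u)ε(v)=0·0, αω(v)=9·0, βω(u)=9·0; sum ≡ 0  ⇒  +1.
|Ram(-2990, 92690)| = 2, even; anisotropic at {13, 31}.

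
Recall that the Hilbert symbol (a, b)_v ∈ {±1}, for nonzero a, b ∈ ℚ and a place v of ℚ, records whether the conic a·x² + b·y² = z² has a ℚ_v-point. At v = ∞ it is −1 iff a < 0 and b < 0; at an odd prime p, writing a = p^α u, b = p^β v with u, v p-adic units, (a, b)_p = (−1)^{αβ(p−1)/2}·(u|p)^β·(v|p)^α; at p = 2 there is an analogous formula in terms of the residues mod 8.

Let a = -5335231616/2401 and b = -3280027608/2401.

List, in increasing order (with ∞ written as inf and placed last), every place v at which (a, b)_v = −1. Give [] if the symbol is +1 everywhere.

[2, 23, 29, inf]

Mod squares: a ≡ -157586, b ≡ -124982. Check v ∈ {∞, 2, 3, 7, 11, 13, 19, 23, 29}.
v=7: a=7^-4·(≡6), b=7^-4·(≡3) mod 7; (6|7)=-1, (3|7)=-1; (−1)^{-4·-4·3}·(-1)^-4·(-1)^-4 = +1.
v=2: v_2(a)=7, v_2(b)=3; units ≡ 7, 5 (mod 8); ε·ε+αω+βω = 1·0+7·1+3·0 ≡ 1  ⇒  (a,b)_2 = -1.
v=23: a=23^2·(≡20), b=23^1·(≡7) mod 23; (20|23)=-1, (7|23)=-1; (−1)^{2·1·11}·(-1)^1·(-1)^2 = -1.
v=19: a=19^1·(≡11), b=19^1·(≡8) mod 19; (11|19)=+1, (8|19)=-1; (−1)^{1·1·9}·(+1)^1·(-1)^1 = +1.
v=3: a=3^0·(≡1), b=3^8·(≡1) mod 3; (1|3)=+1, (1|3)=+1; (−1)^{0·8·1}·(+1)^8·(+1)^0 = +1.
v=11: a=11^1·(≡10), b=11^1·(≡3) mod 11; (10|11)=-1, (3|11)=+1; (−1)^{1·1·5}·(-1)^1·(+1)^1 = +1.
v=∞: -157586 < 0 and -124982 < 0  ⇒  (a,b)_∞ = -1.
v=29: a=29^1·(≡19), b=29^0·(≡11) mod 29; (19|29)=-1, (11|29)=-1; (−1)^{1·0·14}·(-1)^0·(-1)^1 = -1.
v=13: a=13^1·(≡6), b=13^1·(≡11) mod 13; (6|13)=-1, (11|13)=-1; (−1)^{1·1·6}·(-1)^1·(-1)^1 = +1.
Ram(-157586, -124982) = {2, 23, 29, ∞}; no ℚ_2-point on the conic.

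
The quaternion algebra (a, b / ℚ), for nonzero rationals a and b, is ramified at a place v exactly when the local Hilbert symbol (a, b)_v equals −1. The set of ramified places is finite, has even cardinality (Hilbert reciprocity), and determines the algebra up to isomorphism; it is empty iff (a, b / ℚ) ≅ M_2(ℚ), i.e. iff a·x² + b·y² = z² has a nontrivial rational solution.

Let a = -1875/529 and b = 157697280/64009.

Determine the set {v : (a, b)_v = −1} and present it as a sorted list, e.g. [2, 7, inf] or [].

(a, b) ≡ (-3, 5) mod (ℚ^×)²; places V = {2, 3, 5, 11, 13, 23, ∞}.
(a,b)_11: α=0, u≡6; β=-2, v≡4 (mod 11); (6|11)=-1, (4|11)=+1; sign (−1)^0·-1^-2·+1^0 = +1.
(a,b)_23: α=-2, u≡11; β=-2, v≡21 (mod 23); (11|23)=-1, (21|23)=-1; sign (−1)^0·-1^-2·-1^-2 = +1.
(a,b)_13: α=0, u≡4; β=2, v≡11 (mod 13); (4|13)=+1, (11|13)=-1; sign (−1)^0·+1^2·-1^0 = +1.
(a,b)_∞: sgn(-3)=−, sgn(5)=+, so +1.
(a,b)_2: α=0, β=8; u≡5, v≡5 (mod 8); ε(u)ε(v)=0·0, αω(v)=0·1, βω(u)=8·1; sum ≡ 0  ⇒  +1.
(a,b)_5: α=4, u≡3; β=1, v≡4 (mod 5); (3|5)=-1, (4|5)=+1; sign (−1)^0·-1^1·+1^4 = -1.
(a,b)_3: α=1, u≡2; β=6, v≡2 (mod 3); (2|3)=-1, (2|3)=-1; sign (−1)^0·-1^6·-1^1 = -1.
(-3, 5 / ℚ) ramifies at {3, 5}: a division algebra.

[3, 5]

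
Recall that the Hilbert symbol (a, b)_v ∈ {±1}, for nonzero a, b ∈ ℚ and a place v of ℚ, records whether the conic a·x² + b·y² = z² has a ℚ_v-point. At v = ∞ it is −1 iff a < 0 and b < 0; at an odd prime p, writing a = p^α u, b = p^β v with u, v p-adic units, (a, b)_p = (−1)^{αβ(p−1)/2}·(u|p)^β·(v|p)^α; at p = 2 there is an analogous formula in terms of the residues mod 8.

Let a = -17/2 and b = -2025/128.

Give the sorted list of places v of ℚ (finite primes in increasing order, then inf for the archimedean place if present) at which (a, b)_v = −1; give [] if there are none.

[2, inf]

Mod squares: a ≡ -34, b ≡ -2. Check v ∈ {∞, 2, 3, 5, 17}.
v=∞: -34 < 0 and -2 < 0  ⇒  (a,b)_∞ = -1.
v=17: a=17^1·(≡8), b=17^0·(≡13) mod 17; (8|17)=+1, (13|17)=+1; (−1)^{1·0·8}·(+1)^0·(+1)^1 = +1.
v=2: v_2(a)=-1, v_2(b)=-7; units ≡ 7, 7 (mod 8); ε·ε+αω+βω = 1·1+-1·0+-7·0 ≡ 1  ⇒  (a,b)_2 = -1.
v=3: a=3^0·(≡2), b=3^4·(≡1) mod 3; (2|3)=-1, (1|3)=+1; (−1)^{0·4·1}·(-1)^4·(+1)^0 = +1.
v=5: a=5^0·(≡4), b=5^2·(≡3) mod 5; (4|5)=+1, (3|5)=-1; (−1)^{0·2·2}·(+1)^2·(-1)^0 = +1.
Ram(-34, -2) = {2, ∞}; no ℚ_2-point on the conic.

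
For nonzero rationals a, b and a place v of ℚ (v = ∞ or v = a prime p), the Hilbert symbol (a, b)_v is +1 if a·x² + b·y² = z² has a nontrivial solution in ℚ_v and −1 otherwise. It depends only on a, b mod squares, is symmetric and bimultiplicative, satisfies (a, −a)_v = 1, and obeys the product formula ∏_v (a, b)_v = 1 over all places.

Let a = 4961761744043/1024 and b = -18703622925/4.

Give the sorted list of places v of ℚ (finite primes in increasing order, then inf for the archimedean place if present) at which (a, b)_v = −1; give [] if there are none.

[2, 41]

(a, b) ≡ (16523, -54653) mod (ℚ^×)²; places V = {2, 3, 5, 13, 31, 41, 43, ∞}.
(a,b)_2: α=-10, β=-2; u≡3, v≡3 (mod 8); ε(u)ε(v)=1·1, αω(v)=-10·1, βω(u)=-2·1; sum ≡ 1  ⇒  -1.
(a,b)_∞: sgn(16523)=+, sgn(-54653)=−, so +1.
(a,b)_3: α=0, u≡2; β=4, v≡1 (mod 3); (2|3)=-1, (1|3)=+1; sign (−1)^0·-1^4·+1^0 = +1.
(a,b)_31: α=3, u≡6; β=1, v≡16 (mod 31); (6|31)=-1, (16|31)=+1; sign (−1)^1·-1^1·+1^3 = +1.
(a,b)_41: α=1, u≡19; β=1, v≡31 (mod 41); (19|41)=-1, (31|41)=+1; sign (−1)^0·-1^1·+1^1 = -1.
(a,b)_5: α=0, u≡2; β=2, v≡2 (mod 5); (2|5)=-1, (2|5)=-1; sign (−1)^0·-1^2·-1^0 = +1.
(a,b)_13: α=3, u≡10; β=2, v≡4 (mod 13); (10|13)=+1, (4|13)=+1; sign (−1)^0·+1^2·+1^3 = +1.
(a,b)_43: α=2, u≡35; β=1, v≡29 (mod 43); (35|43)=+1, (29|43)=-1; sign (−1)^0·+1^1·-1^2 = +1.
|Ram(16523, -54653)| = 2, even; anisotropic at {2, 41}.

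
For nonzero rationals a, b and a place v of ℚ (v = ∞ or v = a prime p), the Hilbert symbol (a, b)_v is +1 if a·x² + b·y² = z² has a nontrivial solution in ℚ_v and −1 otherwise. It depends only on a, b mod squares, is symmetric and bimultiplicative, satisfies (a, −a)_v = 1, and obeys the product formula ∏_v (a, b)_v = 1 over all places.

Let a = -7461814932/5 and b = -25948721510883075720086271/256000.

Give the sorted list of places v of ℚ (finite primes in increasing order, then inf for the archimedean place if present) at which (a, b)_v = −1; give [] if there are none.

[7, inf]

Mod squares: a ≡ -65, b ≡ -2310. Check v ∈ {∞, 2, 3, 5, 7, 11, 13}.
v=13: a=13^1·(≡5), b=13^2·(≡1) mod 13; (5|13)=-1, (1|13)=+1; (−1)^{1·2·6}·(-1)^2·(+1)^1 = +1.
v=11: a=11^6·(≡9), b=11^15·(≡10) mod 11; (9|11)=+1, (10|11)=-1; (−1)^{6·15·5}·(+1)^15·(-1)^6 = +1.
v=2: v_2(a)=2, v_2(b)=-11; units ≡ 7, 5 (mod 8); ε·ε+αω+βω = 1·0+2·1+-11·0 ≡ 0  ⇒  (a,b)_2 = +1.
v=7: a=7^0·(≡6), b=7^5·(≡6) mod 7; (6|7)=-1, (6|7)=-1; (−1)^{0·5·3}·(-1)^5·(-1)^0 = -1.
v=5: a=5^-1·(≡3), b=5^-3·(≡3) mod 5; (3|5)=-1, (3|5)=-1; (−1)^{-1·-3·2}·(-1)^-3·(-1)^-1 = +1.
v=∞: -65 < 0 and -2310 < 0  ⇒  (a,b)_∞ = -1.
v=3: a=3^4·(≡1), b=3^7·(≡1) mod 3; (1|3)=+1, (1|3)=+1; (−1)^{4·7·1}·(+1)^7·(+1)^4 = +1.
Ram(-65, -2310) = {7, ∞}; no ℚ_7-point on the conic.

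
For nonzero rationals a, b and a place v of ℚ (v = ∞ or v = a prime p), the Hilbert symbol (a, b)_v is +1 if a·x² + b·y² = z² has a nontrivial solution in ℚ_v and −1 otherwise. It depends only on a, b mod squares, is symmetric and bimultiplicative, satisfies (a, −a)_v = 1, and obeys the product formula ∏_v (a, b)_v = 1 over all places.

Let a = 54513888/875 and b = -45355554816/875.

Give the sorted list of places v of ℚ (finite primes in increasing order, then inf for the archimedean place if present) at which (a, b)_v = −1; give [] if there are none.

[2, 5, 7, 13]

Mod squares: a ≡ 2730, b ≡ -210. Check v ∈ {∞, 2, 3, 5, 7, 11, 13, 19}.
v=7: a=7^-1·(≡5), b=7^-1·(≡5) mod 7; (5|7)=-1, (5|7)=-1; (−1)^{-1·-1·3}·(-1)^-1·(-1)^-1 = -1.
v=11: a=11^2·(≡2), b=11^2·(≡8) mod 11; (2|11)=-1, (8|11)=-1; (−1)^{2·2·5}·(-1)^2·(-1)^2 = +1.
v=13: a=13^1·(≡11), b=13^2·(≡11) mod 13; (11|13)=-1, (11|13)=-1; (−1)^{1·2·6}·(-1)^2·(-1)^1 = -1.
v=3: a=3^1·(≡1), b=3^1·(≡2) mod 3; (1|3)=+1, (2|3)=-1; (−1)^{1·1·1}·(+1)^1·(-1)^1 = +1.
v=∞: 2730 > 0 and -210 < 0  ⇒  (a,b)_∞ = +1.
v=19: a=19^2·(≡15), b=19^2·(≡3) mod 19; (15|19)=-1, (3|19)=-1; (−1)^{2·2·9}·(-1)^2·(-1)^2 = +1.
v=2: v_2(a)=5, v_2(b)=11; units ≡ 5, 7 (mod 8); ε·ε+αω+βω = 0·1+5·0+11·1 ≡ 1  ⇒  (a,b)_2 = -1.
v=5: a=5^-3·(≡4), b=5^-3·(≡2) mod 5; (4|5)=+1, (2|5)=-1; (−1)^{-3·-3·2}·(+1)^-3·(-1)^-3 = -1.
|Ram(2730, -210)| = 4, even; anisotropic at {2, 5, 7, 13}.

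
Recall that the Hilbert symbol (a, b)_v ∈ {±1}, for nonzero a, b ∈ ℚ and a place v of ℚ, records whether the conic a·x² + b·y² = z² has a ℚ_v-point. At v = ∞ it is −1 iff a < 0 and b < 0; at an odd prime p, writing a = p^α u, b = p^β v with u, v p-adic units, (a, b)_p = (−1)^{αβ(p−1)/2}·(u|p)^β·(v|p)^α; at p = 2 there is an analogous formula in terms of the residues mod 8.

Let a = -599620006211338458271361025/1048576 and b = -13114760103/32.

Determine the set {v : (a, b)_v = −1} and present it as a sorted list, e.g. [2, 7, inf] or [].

[3, 29, 47, inf]

(a, b) ≡ (-139449, -2494) mod (ℚ^×)²; places V = {2, 3, 5, 23, 29, 43, 47, ∞}.
(a,b)_23: α=5, u≡3; β=2, v≡18 (mod 23); (3|23)=+1, (18|23)=+1; sign (−1)^0·+1^2·+1^5 = +1.
(a,b)_43: α=3, u≡10; β=1, v≡2 (mod 43); (10|43)=+1, (2|43)=-1; sign (−1)^1·+1^1·-1^3 = +1.
(a,b)_2: α=-20, β=-5; u≡7, v≡1 (mod 8); ε(u)ε(v)=1·0, αω(v)=-20·0, βω(u)=-5·0; sum ≡ 0  ⇒  +1.
(a,b)_∞: sgn(-139449)=−, sgn(-2494)=−, so -1.
(a,b)_3: α=5, u≡2; β=2, v≡2 (mod 3); (2|3)=-1, (2|3)=-1; sign (−1)^0·-1^2·-1^5 = -1.
(a,b)_5: α=2, u≡4; β=0, v≡1 (mod 5); (4|5)=+1, (1|5)=+1; sign (−1)^0·+1^0·+1^2 = +1.
(a,b)_47: α=5, u≡20; β=2, v≡39 (mod 47); (20|47)=-1, (39|47)=-1; sign (−1)^0·-1^2·-1^5 = -1.
(a,b)_29: α=2, u≡3; β=1, v≡9 (mod 29); (3|29)=-1, (9|29)=+1; sign (−1)^0·-1^1·+1^2 = -1.
Ram(-139449, -2494) = {3, 29, 47, ∞}; no ℚ_3-point on the conic.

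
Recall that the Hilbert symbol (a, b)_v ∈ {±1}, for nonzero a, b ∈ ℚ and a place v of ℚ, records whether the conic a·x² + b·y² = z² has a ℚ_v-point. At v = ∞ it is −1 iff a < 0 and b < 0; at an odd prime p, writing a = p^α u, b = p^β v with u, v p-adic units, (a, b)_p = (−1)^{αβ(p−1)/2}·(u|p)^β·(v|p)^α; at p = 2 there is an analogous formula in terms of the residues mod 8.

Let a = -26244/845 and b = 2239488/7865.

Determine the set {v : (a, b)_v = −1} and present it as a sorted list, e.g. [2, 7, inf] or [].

Mod squares: a ≡ -5, b ≡ 195. Check v ∈ {∞, 2, 3, 5, 11, 13}.
v=2: v_2(a)=2, v_2(b)=10; units ≡ 3, 3 (mod 8); ε·ε+αω+βω = 1·1+2·1+10·1 ≡ 1  ⇒  (a,b)_2 = -1.
v=13: a=13^-2·(≡11), b=13^-1·(≡8) mod 13; (11|13)=-1, (8|13)=-1; (−1)^{-2·-1·6}·(-1)^-1·(-1)^-2 = -1.
v=∞: -5 < 0 and 195 > 0  ⇒  (a,b)_∞ = +1.
v=11: a=11^0·(≡10), b=11^-2·(≡2) mod 11; (10|11)=-1, (2|11)=-1; (−1)^{0·-2·5}·(-1)^-2·(-1)^0 = +1.
v=3: a=3^8·(≡1), b=3^7·(≡2) mod 3; (1|3)=+1, (2|3)=-1; (−1)^{8·7·1}·(+1)^7·(-1)^8 = +1.
v=5: a=5^-1·(≡4), b=5^-1·(≡1) mod 5; (4|5)=+1, (1|5)=+1; (−1)^{-1·-1·2}·(+1)^-1·(+1)^-1 = +1.
(-5, 195 / ℚ) ramifies at {2, 13}: a division algebra.

[2, 13]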